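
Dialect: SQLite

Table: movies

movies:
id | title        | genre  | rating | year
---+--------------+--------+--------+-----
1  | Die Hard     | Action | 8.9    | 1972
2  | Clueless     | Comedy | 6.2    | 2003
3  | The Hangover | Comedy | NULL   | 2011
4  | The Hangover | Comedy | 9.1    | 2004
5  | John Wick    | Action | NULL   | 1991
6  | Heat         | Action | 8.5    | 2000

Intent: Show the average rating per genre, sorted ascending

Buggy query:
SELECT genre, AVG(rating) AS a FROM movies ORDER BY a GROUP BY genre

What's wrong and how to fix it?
Bug: ORDER BY appears before GROUP BY; SQL clause order requires GROUP BY first

Fix: Reorder: SELECT … FROM … GROUP BY … ORDER BY …

Corrected query:
SELECT genre, AVG(rating) AS a FROM movies GROUP BY genre ORDER BY a

Result:
genre  | a   
-------+-----
Comedy | 7.65
Action | 8.7 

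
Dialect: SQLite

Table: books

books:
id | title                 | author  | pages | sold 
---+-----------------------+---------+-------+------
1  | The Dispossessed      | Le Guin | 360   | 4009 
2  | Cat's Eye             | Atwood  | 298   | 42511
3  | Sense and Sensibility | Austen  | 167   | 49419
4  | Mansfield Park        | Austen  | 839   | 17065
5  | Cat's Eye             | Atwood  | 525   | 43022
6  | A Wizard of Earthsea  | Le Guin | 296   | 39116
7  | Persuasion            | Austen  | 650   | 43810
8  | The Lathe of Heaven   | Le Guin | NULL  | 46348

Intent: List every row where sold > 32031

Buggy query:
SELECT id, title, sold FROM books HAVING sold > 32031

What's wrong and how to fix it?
Bug: This is a non-aggregate query (no GROUP BY, no aggregates), so in SQLite the HAVING clause is invalid here; a row-level condition belongs in WHERE

Fix: Replace HAVING with WHERE since the condition applies to individual rows

Corrected query:
SELECT id, title, sold FROM books WHERE sold > 32031

Result:
id | title                 | sold 
---+-----------------------+------
2  | Cat's Eye             | 42511
3  | Sense and Sensibility | 49419
5  | Cat's Eye             | 43022
6  | A Wizard of Earthsea  | 39116
7  | Persuasion            | 43810
8  | The Lathe of Heaven   | 46348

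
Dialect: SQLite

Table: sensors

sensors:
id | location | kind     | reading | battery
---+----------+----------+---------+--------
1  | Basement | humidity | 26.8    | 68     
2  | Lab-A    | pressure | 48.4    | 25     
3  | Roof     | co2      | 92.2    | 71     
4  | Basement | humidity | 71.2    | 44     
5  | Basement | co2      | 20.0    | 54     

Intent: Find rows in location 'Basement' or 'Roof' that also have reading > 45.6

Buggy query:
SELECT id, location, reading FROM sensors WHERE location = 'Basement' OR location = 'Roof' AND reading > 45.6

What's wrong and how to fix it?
Bug: AND binds tighter than OR, so this parses as location = 'Basement' OR (location = 'Roof' AND reading > 45.6)

Fix: Add parentheses around the OR so the AND applies to both alternatives

Corrected query:
SELECT id, location, reading FROM sensors WHERE (location = 'Basement' OR location = 'Roof') AND reading > 45.6

Result:
id | location | reading
---+----------+--------
3  | Roof     | 92.2   
4  | Basement | 71.2   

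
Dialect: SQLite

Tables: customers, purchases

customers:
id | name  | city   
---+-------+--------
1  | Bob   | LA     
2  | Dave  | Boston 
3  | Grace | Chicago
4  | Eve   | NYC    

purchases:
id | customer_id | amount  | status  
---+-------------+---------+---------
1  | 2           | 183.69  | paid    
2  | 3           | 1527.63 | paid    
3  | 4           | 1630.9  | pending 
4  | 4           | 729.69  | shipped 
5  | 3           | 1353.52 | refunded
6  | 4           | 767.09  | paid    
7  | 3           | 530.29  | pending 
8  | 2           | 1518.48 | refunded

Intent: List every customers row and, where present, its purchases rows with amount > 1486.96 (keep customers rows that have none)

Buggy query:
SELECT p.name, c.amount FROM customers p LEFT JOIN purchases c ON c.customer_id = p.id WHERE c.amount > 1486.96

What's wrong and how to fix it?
Bug: A WHERE condition on the right-hand table after LEFT JOIN drops unmatched parents

Fix: Move the right-table condition into the ON clause so unmatched parents are kept

Corrected query:
SELECT p.name, c.amount FROM customers p LEFT JOIN purchases c ON c.customer_id = p.id AND c.amount > 1486.96

Result:
name  | amount 
------+--------
Bob   | NULL   
Dave  | 1518.48
Grace | 1527.63
Eve   | 1630.9 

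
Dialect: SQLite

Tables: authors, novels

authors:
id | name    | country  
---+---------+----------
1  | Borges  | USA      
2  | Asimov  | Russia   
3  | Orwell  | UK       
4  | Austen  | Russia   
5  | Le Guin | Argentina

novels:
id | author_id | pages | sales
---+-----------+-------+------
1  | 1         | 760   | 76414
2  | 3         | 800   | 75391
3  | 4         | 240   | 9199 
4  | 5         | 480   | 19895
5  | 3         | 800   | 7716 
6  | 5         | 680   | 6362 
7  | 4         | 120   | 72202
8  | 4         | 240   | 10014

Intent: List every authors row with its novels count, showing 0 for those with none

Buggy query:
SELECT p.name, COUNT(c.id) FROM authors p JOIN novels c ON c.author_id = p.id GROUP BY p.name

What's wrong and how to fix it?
Bug: An inner join excludes parents with zero children

Fix: Use LEFT JOIN so parents without children still appear (COUNT(c.id) gives 0)

Corrected query:
SELECT p.name, COUNT(c.id) FROM authors p LEFT JOIN novels c ON c.author_id = p.id GROUP BY p.name

Result:
name    | COUNT(c.id)
--------+------------
Asimov  | 0          
Austen  | 3          
Borges  | 1          
Le Guin | 2          
Orwell  | 2          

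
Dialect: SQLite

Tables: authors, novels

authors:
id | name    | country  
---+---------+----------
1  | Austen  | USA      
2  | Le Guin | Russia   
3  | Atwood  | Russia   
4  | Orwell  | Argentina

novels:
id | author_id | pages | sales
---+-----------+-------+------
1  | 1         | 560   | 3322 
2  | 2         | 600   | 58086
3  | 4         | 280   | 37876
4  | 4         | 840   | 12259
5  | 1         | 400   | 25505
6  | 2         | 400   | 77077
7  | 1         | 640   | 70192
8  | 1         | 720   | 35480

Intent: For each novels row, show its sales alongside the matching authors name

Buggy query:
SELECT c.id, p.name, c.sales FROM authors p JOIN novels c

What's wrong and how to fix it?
Bug: Missing join condition: each novels row is matched to all authors rows instead of just its own

Fix: Specify the join condition linking the foreign key to the parent id

Corrected query:
SELECT c.id, p.name, c.sales FROM authors p JOIN novels c ON c.author_id = p.id

Result:
id | name    | sales
---+---------+------
1  | Austen  | 3322 
2  | Le Guin | 58086
3  | Orwell  | 37876
4  | Orwell  | 12259
5  | Austen  | 25505
6  | Le Guin | 77077
7  | Austen  | 70192
8  | Austen  | 35480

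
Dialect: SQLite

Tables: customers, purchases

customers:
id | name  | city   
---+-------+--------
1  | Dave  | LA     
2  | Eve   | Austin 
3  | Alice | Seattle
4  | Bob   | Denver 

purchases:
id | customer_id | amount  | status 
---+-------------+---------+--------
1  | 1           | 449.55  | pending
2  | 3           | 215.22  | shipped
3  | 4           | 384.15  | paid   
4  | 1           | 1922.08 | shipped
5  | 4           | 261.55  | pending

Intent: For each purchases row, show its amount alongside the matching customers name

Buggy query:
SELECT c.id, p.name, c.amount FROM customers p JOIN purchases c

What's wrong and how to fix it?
Bug: Missing join condition: each purchases row is matched to all customers rows instead of just its own

Fix: Add ON c.customer_id = p.id to the JOIN

Corrected query:
SELECT c.id, p.name, c.amount FROM customers p JOIN purchases c ON c.customer_id = p.id

Result:
id | name  | amount 
---+-------+--------
1  | Dave  | 449.55 
2  | Alice | 215.22 
3  | Bob   | 384.15 
4  | Dave  | 1922.08
5  | Bob   | 261.55 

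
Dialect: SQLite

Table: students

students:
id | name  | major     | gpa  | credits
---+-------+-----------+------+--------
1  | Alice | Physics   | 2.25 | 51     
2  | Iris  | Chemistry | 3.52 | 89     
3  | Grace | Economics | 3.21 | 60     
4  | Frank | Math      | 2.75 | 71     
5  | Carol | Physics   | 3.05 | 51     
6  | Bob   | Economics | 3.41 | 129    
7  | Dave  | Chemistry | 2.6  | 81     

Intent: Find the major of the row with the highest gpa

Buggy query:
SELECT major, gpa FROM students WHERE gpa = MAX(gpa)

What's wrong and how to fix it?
Bug: WHERE is evaluated per row; an aggregate over the whole table isn't defined there

Fix: Use a subquery: WHERE gpa = (SELECT MAX(gpa) FROM students)

Corrected query:
SELECT major, gpa FROM students WHERE gpa = (SELECT MAX(gpa) FROM students)

Result:
major     | gpa 
----------+-----
Chemistry | 3.52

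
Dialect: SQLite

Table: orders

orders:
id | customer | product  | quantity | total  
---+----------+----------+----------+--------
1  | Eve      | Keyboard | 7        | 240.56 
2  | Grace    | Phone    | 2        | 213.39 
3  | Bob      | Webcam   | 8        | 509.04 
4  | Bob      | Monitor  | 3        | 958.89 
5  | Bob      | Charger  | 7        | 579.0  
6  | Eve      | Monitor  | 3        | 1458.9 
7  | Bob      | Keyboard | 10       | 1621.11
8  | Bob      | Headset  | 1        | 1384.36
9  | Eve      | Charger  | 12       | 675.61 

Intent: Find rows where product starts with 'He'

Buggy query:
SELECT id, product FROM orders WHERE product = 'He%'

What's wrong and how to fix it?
Bug: Wildcards only work with LIKE; '=' treats '%' as a literal character

Fix: Replace '=' with LIKE so 'He%' is treated as a pattern

Corrected query:
SELECT id, product FROM orders WHERE product LIKE 'He%'

Result:
id | product
---+--------
8  | Headset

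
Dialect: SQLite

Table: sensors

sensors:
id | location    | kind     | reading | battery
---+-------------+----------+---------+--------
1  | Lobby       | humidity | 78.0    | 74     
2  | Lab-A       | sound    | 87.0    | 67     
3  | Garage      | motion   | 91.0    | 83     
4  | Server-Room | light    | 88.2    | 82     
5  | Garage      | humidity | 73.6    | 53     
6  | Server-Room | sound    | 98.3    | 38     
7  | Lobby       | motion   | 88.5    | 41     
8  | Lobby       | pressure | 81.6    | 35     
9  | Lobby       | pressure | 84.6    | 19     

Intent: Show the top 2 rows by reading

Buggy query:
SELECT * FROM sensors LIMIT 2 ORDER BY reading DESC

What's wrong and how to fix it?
Bug: ORDER BY cannot follow LIMIT; LIMIT is the final clause

Fix: Swap the clauses: ORDER BY first, then LIMIT

Corrected query:
SELECT * FROM sensors ORDER BY reading DESC LIMIT 2

Result:
id | location    | kind   | reading | battery
---+-------------+--------+---------+--------
6  | Server-Room | sound  | 98.3    | 38     
3  | Garage      | motion | 91      | 83     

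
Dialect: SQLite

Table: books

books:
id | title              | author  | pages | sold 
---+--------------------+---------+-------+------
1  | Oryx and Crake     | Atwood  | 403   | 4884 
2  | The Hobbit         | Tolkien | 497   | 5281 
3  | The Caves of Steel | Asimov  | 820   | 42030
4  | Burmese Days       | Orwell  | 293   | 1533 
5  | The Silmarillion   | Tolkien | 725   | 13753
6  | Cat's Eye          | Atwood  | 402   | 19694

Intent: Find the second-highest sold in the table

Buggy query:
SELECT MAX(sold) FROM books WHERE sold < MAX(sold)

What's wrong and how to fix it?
Bug: MAX(sold) on the right of the comparison is an aggregate-in-WHERE error

Fix: Put the inner MAX in a scalar subquery

Corrected query:
SELECT MAX(sold) FROM books WHERE sold < (SELECT MAX(sold) FROM books)

Result:
MAX(sold)
---------
19694    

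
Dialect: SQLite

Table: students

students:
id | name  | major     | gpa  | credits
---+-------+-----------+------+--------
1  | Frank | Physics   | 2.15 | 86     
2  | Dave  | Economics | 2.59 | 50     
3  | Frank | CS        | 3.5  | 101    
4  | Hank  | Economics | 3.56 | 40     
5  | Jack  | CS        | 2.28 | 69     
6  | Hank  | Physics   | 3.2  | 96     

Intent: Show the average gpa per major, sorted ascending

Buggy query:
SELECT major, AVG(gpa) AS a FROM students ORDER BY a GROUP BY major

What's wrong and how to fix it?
Bug: ORDER BY appears before GROUP BY; SQL clause order requires GROUP BY first

Fix: Move ORDER BY to the end, after GROUP BY

Corrected query:
SELECT major, AVG(gpa) AS a FROM students GROUP BY major ORDER BY a

Result:
major     | a    
----------+------
Physics   | 2.675
CS        | 2.89 
Economics | 3.075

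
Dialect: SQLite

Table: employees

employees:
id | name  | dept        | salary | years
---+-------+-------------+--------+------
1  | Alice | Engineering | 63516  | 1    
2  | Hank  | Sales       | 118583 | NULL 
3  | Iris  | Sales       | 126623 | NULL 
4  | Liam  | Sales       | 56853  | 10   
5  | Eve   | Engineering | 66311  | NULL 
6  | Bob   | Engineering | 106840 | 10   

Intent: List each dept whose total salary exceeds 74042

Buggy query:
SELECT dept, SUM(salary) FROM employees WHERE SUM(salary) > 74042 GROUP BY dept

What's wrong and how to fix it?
Bug: SUM(salary) is an aggregate, but WHERE filters rows before aggregation

Fix: Use HAVING (which filters groups after aggregation) instead of WHERE

Corrected query:
SELECT dept, SUM(salary) FROM employees GROUP BY dept HAVING SUM(salary) > 74042

Result:
dept        | SUM(salary)
------------+------------
Engineering | 236667     
Sales       | 302059     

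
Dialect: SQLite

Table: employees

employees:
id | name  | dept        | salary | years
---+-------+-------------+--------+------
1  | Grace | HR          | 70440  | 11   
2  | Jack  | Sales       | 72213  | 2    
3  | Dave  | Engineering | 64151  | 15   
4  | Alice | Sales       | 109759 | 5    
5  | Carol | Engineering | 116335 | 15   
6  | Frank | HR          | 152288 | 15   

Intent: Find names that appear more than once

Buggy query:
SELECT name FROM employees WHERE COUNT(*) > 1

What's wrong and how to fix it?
Bug: COUNT(*) is an aggregate and cannot be used in WHERE

Fix: Group first, then use HAVING for the count condition

Corrected query:
SELECT name FROM employees GROUP BY name HAVING COUNT(*) > 1

Result:
(no rows)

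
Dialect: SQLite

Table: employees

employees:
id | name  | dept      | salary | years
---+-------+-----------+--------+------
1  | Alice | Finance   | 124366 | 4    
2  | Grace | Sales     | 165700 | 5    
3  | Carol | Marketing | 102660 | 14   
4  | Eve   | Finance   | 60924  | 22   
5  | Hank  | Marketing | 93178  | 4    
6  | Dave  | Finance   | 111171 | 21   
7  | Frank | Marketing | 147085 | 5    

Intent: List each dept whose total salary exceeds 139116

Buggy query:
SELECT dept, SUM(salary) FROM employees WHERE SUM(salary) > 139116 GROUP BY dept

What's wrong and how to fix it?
Bug: WHERE runs before GROUP BY, so aggregates aren't available there

Fix: Move the aggregate condition to a HAVING clause

Corrected query:
SELECT dept, SUM(salary) FROM employees GROUP BY dept HAVING SUM(salary) > 139116

Result:
dept      | SUM(salary)
----------+------------
Finance   | 296461     
Marketing | 342923     
Sales     | 165700     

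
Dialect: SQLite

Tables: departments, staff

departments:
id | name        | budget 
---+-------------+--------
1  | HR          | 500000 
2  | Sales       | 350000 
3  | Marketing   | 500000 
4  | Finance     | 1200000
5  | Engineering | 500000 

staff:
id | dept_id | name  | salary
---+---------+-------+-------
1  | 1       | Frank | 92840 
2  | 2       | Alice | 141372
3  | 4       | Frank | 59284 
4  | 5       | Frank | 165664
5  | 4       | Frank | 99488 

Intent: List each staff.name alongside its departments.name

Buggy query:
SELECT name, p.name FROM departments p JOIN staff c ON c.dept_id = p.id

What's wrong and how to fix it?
Bug: Both tables have a 'name' column; the unqualified reference is ambiguous

Fix: Qualify the column with its table alias (c.name)

Corrected query:
SELECT c.name, p.name FROM departments p JOIN staff c ON c.dept_id = p.id

Result:
name  | name       
------+------------
Frank | HR         
Alice | Sales      
Frank | Finance    
Frank | Engineering
Frank | Finance    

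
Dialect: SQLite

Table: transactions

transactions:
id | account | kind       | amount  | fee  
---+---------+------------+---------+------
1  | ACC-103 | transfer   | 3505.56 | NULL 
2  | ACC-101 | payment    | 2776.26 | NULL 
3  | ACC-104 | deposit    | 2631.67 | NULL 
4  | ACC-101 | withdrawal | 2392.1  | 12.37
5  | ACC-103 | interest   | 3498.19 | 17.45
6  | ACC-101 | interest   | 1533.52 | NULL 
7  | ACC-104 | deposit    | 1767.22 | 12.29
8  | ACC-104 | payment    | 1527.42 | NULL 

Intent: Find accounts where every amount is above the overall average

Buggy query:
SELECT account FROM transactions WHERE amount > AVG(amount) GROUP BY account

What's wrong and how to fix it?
Bug: AVG() is an aggregate; it can't sit directly in WHERE

Fix: Compute the overall average in a scalar subquery and compare each group's MIN against it in HAVING

Corrected query:
SELECT account FROM transactions GROUP BY account HAVING MIN(amount) > (SELECT AVG(amount) FROM transactions)

Result:
account
-------
ACC-103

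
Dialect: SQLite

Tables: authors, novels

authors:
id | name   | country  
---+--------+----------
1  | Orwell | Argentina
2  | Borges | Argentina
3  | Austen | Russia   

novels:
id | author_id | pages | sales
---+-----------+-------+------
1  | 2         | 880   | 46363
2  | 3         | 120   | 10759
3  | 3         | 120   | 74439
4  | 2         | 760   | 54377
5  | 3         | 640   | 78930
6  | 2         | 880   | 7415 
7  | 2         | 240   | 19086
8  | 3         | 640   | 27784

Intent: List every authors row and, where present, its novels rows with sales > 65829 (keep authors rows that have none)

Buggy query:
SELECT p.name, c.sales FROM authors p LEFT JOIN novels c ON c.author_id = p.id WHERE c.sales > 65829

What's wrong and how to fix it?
Bug: Filtering c.sales in WHERE discards the NULL rows produced by LEFT JOIN, turning it into an inner join

Fix: Put 'c.sales > 65829' in the JOIN's ON clause instead of WHERE

Corrected query:
SELECT p.name, c.sales FROM authors p LEFT JOIN novels c ON c.author_id = p.id AND c.sales > 65829

Result:
name   | sales
-------+------
Orwell | NULL 
Borges | NULL 
Austen | 74439
Austen | 78930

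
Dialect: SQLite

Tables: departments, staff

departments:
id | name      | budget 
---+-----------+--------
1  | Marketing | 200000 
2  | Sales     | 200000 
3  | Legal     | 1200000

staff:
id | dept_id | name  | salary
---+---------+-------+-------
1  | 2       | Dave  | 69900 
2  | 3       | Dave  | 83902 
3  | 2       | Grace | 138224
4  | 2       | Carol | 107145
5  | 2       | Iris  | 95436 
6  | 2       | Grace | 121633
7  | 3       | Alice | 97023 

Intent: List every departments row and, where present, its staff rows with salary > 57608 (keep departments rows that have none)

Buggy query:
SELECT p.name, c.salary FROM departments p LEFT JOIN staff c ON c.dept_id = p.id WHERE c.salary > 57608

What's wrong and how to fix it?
Bug: A WHERE condition on the right-hand table after LEFT JOIN drops unmatched parents

Fix: Move the right-table condition into the ON clause so unmatched parents are kept

Corrected query:
SELECT p.name, c.salary FROM departments p LEFT JOIN staff c ON c.dept_id = p.id AND c.salary > 57608

Result:
name      | salary
----------+-------
Marketing | NULL  
Sales     | 69900 
Sales     | 95436 
Sales     | 107145
Sales     | 121633
Sales     | 138224
Legal     | 83902 
Legal     | 97023 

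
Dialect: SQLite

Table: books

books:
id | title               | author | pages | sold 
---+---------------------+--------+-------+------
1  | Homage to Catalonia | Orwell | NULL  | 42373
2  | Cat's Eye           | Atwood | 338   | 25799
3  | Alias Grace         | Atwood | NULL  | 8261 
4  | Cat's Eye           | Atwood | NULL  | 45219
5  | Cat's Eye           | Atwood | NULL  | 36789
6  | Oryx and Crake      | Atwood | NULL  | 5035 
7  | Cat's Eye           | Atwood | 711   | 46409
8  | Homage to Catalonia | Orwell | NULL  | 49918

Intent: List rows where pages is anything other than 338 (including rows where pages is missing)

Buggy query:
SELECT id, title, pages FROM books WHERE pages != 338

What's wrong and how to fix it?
Bug: 'pages != 338' is unknown when pages is NULL, so NULL rows are silently excluded

Fix: Handle NULL separately with IS NULL alongside the inequality

Corrected query:
SELECT id, title, pages FROM books WHERE pages != 338 OR pages IS NULL

Result:
id | title               | pages
---+---------------------+------
1  | Homage to Catalonia | NULL 
3  | Alias Grace         | NULL 
4  | Cat's Eye           | NULL 
5  | Cat's Eye           | NULL 
6  | Oryx and Crake      | NULL 
7  | Cat's Eye           | 711  
8  | Homage to Catalonia | NULL 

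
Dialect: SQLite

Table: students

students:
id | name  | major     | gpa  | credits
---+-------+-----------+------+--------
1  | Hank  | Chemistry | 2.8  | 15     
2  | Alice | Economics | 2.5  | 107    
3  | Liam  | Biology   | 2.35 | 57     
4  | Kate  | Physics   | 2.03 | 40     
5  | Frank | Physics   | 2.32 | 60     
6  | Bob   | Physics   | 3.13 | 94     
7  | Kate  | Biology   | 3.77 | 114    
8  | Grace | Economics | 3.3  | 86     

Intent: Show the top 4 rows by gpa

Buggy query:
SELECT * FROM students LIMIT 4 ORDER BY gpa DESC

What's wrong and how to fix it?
Bug: ORDER BY cannot follow LIMIT; LIMIT is the final clause

Fix: Sort with ORDER BY, then apply LIMIT

Corrected query:
SELECT * FROM students ORDER BY gpa DESC LIMIT 4

Result:
id | name  | major     | gpa  | credits
---+-------+-----------+------+--------
7  | Kate  | Biology   | 3.77 | 114    
8  | Grace | Economics | 3.3  | 86     
6  | Bob   | Physics   | 3.13 | 94     
1  | Hank  | Chemistry | 2.8  | 15     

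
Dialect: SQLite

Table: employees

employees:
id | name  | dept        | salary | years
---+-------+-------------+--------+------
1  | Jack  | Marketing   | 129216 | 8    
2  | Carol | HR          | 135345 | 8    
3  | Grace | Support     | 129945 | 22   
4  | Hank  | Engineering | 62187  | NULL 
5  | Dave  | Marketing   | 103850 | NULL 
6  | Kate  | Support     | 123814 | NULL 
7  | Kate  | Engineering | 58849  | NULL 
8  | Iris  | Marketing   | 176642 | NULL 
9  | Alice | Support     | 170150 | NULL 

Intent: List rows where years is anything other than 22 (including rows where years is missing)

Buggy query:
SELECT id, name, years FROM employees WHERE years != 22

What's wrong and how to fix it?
Bug: Inequality against NULL is unknown, not true; rows with NULL are dropped

Fix: Handle NULL separately with IS NULL alongside the inequality

Corrected query:
SELECT id, name, years FROM employees WHERE years != 22 OR years IS NULL

Result:
id | name  | years
---+-------+------
1  | Jack  | 8    
2  | Carol | 8    
4  | Hank  | NULL 
5  | Dave  | NULL 
6  | Kate  | NULL 
7  | Kate  | NULL 
8  | Iris  | NULL 
9  | Alice | NULL 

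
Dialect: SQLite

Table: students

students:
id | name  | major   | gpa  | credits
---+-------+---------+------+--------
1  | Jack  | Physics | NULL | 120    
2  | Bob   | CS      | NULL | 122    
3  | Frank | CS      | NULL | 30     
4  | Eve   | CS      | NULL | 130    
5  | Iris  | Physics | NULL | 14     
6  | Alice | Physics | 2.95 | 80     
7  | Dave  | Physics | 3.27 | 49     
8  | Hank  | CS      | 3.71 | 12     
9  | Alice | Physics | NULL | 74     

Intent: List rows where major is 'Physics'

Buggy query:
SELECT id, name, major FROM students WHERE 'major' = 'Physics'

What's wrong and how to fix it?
Bug: 'major' in single quotes is a string literal, not the column; the comparison is literal-vs-literal and never true

Fix: Remove the quotes around the column name (or use double quotes for an identifier)

Corrected query:
SELECT id, name, major FROM students WHERE major = 'Physics'

Result:
id | name  | major  
---+-------+--------
1  | Jack  | Physics
5  | Iris  | Physics
6  | Alice | Physics
7  | Dave  | Physics
9  | Alice | Physics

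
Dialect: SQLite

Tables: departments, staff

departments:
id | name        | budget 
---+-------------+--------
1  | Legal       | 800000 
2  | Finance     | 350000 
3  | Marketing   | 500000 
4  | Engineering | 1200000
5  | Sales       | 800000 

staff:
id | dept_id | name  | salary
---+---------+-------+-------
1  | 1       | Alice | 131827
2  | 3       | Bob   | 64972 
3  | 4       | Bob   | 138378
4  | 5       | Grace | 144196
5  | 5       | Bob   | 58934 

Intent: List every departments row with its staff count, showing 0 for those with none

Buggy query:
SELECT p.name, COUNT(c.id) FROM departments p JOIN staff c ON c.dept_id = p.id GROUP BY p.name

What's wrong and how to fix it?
Bug: INNER JOIN drops departments rows that have no matching staff rows

Fix: Switch to LEFT JOIN to retain unmatched parent rows

Corrected query:
SELECT p.name, COUNT(c.id) FROM departments p LEFT JOIN staff c ON c.dept_id = p.id GROUP BY p.name

Result:
name        | COUNT(c.id)
------------+------------
Engineering | 1          
Finance     | 0          
Legal       | 1          
Marketing   | 1          
Sales       | 2          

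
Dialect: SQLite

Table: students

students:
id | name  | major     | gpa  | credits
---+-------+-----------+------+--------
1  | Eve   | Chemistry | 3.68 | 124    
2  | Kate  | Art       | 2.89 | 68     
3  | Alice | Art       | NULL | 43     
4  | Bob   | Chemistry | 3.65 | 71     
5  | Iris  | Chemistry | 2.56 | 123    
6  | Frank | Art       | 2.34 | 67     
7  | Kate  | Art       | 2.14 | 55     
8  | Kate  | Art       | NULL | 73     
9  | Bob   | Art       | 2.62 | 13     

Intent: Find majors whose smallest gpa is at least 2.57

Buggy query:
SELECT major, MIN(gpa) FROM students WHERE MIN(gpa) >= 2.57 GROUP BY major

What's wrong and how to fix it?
Bug: MIN() in WHERE is a misuse of aggregate

Fix: Replace WHERE with HAVING after the GROUP BY

Corrected query:
SELECT major, MIN(gpa) FROM students GROUP BY major HAVING MIN(gpa) >= 2.57

Result:
(no rows)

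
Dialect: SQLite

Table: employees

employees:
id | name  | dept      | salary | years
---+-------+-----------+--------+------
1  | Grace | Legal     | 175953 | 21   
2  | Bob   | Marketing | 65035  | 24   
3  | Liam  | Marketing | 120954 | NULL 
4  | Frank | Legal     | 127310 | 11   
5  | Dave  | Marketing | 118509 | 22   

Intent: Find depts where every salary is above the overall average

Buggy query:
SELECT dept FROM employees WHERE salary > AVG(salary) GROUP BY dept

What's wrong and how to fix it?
Bug: WHERE evaluates per row before aggregation, so AVG() is unavailable

Fix: Compute the overall average in a scalar subquery and compare each group's MIN against it in HAVING

Corrected query:
SELECT dept FROM employees GROUP BY dept HAVING MIN(salary) > (SELECT AVG(salary) FROM employees)

Result:
dept 
-----
Legal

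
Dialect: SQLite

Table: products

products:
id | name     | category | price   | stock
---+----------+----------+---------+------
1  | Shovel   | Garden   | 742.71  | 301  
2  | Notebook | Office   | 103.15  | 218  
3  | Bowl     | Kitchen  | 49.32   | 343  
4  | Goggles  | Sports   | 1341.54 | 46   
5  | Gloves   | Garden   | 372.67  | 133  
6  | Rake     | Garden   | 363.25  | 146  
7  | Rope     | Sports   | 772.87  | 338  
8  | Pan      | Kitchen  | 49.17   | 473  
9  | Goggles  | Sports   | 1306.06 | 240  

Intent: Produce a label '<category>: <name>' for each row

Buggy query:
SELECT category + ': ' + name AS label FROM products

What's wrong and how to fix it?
Bug: '+' is numeric addition; on text columns SQLite converts them to 0 instead of concatenating

Fix: Use the || operator for string concatenation

Corrected query:
SELECT category || ': ' || name AS label FROM products

Result:
label           
----------------
Garden: Shovel  
Office: Notebook
Kitchen: Bowl   
Sports: Goggles 
Garden: Gloves  
Garden: Rake    
Sports: Rope    
Kitchen: Pan    
Sports: Goggles 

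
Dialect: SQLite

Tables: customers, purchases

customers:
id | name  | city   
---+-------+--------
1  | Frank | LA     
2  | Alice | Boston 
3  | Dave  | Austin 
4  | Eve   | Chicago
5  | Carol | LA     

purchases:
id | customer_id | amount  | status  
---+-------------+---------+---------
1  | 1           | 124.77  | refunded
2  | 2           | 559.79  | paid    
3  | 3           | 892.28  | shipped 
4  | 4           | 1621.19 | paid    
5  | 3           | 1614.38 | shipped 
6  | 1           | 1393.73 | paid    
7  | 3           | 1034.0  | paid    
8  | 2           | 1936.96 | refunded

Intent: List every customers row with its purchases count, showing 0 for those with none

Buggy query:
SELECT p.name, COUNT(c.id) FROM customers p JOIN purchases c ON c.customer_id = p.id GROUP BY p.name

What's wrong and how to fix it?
Bug: An inner join excludes parents with zero children

Fix: Switch to LEFT JOIN to retain unmatched parent rows

Corrected query:
SELECT p.name, COUNT(c.id) FROM customers p LEFT JOIN purchases c ON c.customer_id = p.id GROUP BY p.name

Result:
name  | COUNT(c.id)
------+------------
Alice | 2          
Carol | 0          
Dave  | 3          
Eve   | 1          
Frank | 2          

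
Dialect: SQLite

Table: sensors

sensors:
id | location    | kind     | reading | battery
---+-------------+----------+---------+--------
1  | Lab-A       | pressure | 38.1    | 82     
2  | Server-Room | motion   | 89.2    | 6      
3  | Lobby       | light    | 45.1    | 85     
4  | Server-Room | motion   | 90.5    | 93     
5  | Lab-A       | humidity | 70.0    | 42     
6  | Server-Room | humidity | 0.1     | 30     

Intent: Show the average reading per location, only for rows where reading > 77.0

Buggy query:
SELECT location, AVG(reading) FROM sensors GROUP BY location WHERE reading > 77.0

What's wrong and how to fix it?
Bug: Row-level WHERE must come before GROUP BY in the clause order

Fix: Place WHERE between FROM and GROUP BY

Corrected query:
SELECT location, AVG(reading) FROM sensors WHERE reading > 77.0 GROUP BY location

Result:
location    | AVG(reading)
------------+-------------
Server-Room | 89.85       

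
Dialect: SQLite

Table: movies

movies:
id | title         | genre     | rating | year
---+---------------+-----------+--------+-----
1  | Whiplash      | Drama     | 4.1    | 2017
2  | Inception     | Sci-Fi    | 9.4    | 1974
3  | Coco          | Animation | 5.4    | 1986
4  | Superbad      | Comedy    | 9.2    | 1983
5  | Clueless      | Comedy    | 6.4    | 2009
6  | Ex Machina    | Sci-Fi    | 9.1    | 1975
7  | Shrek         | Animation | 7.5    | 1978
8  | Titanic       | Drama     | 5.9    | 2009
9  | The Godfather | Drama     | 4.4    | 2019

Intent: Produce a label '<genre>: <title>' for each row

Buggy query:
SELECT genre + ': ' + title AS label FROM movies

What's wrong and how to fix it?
Bug: '+' is numeric addition; on text columns SQLite converts them to 0 instead of concatenating

Fix: Use the || operator for string concatenation

Corrected query:
SELECT genre || ': ' || title AS label FROM movies

Result:
label               
--------------------
Drama: Whiplash     
Sci-Fi: Inception   
Animation: Coco     
Comedy: Superbad    
Comedy: Clueless    
Sci-Fi: Ex Machina  
Animation: Shrek    
Drama: Titanic      
Drama: The Godfather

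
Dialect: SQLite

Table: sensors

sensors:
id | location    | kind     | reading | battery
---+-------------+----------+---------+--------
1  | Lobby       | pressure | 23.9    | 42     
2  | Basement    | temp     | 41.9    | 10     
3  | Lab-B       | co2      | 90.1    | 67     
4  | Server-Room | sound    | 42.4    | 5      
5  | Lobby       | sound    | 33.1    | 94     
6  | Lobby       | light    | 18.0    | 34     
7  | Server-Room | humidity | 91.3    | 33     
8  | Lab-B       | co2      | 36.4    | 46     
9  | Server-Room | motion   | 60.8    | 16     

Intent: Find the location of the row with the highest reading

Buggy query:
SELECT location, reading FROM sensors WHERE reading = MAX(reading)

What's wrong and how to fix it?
Bug: MAX(reading) is an aggregate and cannot be used directly in WHERE

Fix: Use a subquery: WHERE reading = (SELECT MAX(reading) FROM sensors)

Corrected query:
SELECT location, reading FROM sensors WHERE reading = (SELECT MAX(reading) FROM sensors)

Result:
location    | reading
------------+--------
Server-Room | 91.3   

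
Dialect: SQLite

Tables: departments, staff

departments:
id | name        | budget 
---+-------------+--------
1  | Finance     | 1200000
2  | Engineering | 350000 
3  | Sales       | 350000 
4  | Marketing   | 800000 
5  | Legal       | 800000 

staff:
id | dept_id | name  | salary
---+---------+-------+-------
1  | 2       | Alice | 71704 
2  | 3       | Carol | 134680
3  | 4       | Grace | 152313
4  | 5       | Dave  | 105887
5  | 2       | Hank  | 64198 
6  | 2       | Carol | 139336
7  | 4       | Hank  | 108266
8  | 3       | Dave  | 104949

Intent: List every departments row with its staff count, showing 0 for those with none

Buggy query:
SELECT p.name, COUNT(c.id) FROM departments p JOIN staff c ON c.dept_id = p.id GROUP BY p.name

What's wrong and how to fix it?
Bug: An inner join excludes parents with zero children

Fix: Switch to LEFT JOIN to retain unmatched parent rows

Corrected query:
SELECT p.name, COUNT(c.id) FROM departments p LEFT JOIN staff c ON c.dept_id = p.id GROUP BY p.name

Result:
name        | COUNT(c.id)
------------+------------
Engineering | 3          
Finance     | 0          
Legal       | 1          
Marketing   | 2          
Sales       | 2          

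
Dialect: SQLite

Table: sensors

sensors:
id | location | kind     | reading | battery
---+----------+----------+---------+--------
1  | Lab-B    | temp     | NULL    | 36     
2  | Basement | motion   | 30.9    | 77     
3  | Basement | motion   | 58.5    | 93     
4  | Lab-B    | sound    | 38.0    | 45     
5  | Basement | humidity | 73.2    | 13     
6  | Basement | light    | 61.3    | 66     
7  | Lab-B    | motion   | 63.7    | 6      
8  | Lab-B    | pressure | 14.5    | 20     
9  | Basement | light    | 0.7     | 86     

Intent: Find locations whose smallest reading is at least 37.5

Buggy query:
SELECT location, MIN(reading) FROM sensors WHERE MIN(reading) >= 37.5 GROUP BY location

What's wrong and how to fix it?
Bug: Aggregates like MIN are computed per group after WHERE runs

Fix: Replace WHERE with HAVING after the GROUP BY

Corrected query:
SELECT location, MIN(reading) FROM sensors GROUP BY location HAVING MIN(reading) >= 37.5

Result:
(no rows)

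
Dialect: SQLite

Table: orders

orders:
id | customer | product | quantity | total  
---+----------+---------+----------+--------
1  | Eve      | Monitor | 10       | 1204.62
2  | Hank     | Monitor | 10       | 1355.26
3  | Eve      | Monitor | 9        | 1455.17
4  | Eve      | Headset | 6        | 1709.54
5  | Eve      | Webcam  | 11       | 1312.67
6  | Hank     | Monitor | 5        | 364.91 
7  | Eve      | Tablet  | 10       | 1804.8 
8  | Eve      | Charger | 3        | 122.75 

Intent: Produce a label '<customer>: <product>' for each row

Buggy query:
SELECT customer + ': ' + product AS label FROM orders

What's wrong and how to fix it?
Bug: SQLite uses || for string concatenation; + coerces text to numbers (yielding 0)

Fix: Replace + with || to concatenate text

Corrected query:
SELECT customer || ': ' || product AS label FROM orders

Result:
label        
-------------
Eve: Monitor 
Hank: Monitor
Eve: Monitor 
Eve: Headset 
Eve: Webcam  
Hank: Monitor
Eve: Tablet  
Eve: Charger 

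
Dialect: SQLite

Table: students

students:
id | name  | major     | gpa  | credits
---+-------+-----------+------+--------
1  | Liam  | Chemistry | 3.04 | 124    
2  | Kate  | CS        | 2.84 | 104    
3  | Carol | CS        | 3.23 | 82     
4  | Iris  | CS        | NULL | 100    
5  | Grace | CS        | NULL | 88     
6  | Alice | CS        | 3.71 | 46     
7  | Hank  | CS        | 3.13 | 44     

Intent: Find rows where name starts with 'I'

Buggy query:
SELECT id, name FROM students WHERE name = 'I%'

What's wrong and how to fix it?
Bug: '=' compares the literal string including the % character; pattern matching needs LIKE

Fix: Replace '=' with LIKE so 'I%' is treated as a pattern

Corrected query:
SELECT id, name FROM students WHERE name LIKE 'I%'

Result:
id | name
---+-----
4  | Iris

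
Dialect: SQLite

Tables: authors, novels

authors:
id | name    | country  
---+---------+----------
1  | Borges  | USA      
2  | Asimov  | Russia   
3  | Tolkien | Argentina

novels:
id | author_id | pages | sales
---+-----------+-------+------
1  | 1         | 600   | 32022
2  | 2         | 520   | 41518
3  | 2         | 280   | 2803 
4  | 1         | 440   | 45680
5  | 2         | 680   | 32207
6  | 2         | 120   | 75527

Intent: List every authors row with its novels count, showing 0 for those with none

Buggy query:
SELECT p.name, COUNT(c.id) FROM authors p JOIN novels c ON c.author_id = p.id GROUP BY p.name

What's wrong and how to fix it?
Bug: An inner join excludes parents with zero children

Fix: Use LEFT JOIN so parents without children still appear (COUNT(c.id) gives 0)

Corrected query:
SELECT p.name, COUNT(c.id) FROM authors p LEFT JOIN novels c ON c.author_id = p.id GROUP BY p.name

Result:
name    | COUNT(c.id)
--------+------------
Asimov  | 4          
Borges  | 2          
Tolkien | 0          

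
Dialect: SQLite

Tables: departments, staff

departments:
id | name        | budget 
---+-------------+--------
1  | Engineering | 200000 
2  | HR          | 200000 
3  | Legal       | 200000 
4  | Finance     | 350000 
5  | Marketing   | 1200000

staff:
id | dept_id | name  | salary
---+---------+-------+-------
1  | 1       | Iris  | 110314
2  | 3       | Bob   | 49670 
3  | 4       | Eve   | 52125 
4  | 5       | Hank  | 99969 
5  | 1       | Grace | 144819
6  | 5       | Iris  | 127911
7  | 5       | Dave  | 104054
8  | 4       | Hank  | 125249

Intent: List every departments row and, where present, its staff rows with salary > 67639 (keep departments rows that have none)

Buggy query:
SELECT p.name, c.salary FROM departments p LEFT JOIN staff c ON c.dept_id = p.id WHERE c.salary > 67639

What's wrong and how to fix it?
Bug: Filtering c.salary in WHERE discards the NULL rows produced by LEFT JOIN, turning it into an inner join

Fix: Move the right-table condition into the ON clause so unmatched parents are kept

Corrected query:
SELECT p.name, c.salary FROM departments p LEFT JOIN staff c ON c.dept_id = p.id AND c.salary > 67639

Result:
name        | salary
------------+-------
Engineering | 110314
Engineering | 144819
HR          | NULL  
Legal       | NULL  
Finance     | 125249
Marketing   | 99969 
Marketing   | 104054
Marketing   | 127911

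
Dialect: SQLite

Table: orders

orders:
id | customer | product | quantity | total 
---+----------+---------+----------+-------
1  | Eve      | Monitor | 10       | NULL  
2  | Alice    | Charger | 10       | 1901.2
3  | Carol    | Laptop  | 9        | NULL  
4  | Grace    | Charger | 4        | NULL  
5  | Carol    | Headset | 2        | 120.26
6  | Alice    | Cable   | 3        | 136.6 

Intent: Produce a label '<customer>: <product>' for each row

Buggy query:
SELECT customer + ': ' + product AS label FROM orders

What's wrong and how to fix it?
Bug: '+' is numeric addition; on text columns SQLite converts them to 0 instead of concatenating

Fix: Use the || operator for string concatenation

Corrected query:
SELECT customer || ': ' || product AS label FROM orders

Result:
label         
--------------
Eve: Monitor  
Alice: Charger
Carol: Laptop 
Grace: Charger
Carol: Headset
Alice: Cable  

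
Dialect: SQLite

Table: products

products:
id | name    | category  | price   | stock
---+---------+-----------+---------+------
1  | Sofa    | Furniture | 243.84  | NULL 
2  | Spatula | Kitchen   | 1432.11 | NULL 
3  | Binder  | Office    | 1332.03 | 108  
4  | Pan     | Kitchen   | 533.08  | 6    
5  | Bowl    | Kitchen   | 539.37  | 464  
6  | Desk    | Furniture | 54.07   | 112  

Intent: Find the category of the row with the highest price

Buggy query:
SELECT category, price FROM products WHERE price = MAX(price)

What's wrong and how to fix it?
Bug: MAX(price) is an aggregate and cannot be used directly in WHERE

Fix: Wrap MAX in a scalar subquery so WHERE compares against a single value

Corrected query:
SELECT category, price FROM products WHERE price = (SELECT MAX(price) FROM products)

Result:
category | price  
---------+--------
Kitchen  | 1432.11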